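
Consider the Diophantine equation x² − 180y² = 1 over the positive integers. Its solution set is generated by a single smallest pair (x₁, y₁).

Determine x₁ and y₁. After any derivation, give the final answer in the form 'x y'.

√180 → a₀=13, period (2,2,2,26); ℓ=4 even so k=3
step 0: (13, 1)  from 13·(1,0) + (0,1)
…
step 2: (67, 5)  from 2·(27,2) + (13,1)
step 3: (161, 12)  from 2·(67,5) + (27,2)
fundamental: x₁=161, y₁=12  (since 25921 − 180·144 = 1)

161 12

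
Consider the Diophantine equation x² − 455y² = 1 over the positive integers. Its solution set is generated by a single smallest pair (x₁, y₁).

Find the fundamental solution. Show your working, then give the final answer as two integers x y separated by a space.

[21; 3,42] for √455; ℓ=2 ⇒ convergent index 1
a_0=21:  p_0=21·1+0=21,  q_0=21·0+1=1
a_1=3:  p_1=3·21+1=64,  q_1=3·1+0=3
→ (64, 3).  Check: 64²=4096, 455·3²=4095, difference 1.

64 3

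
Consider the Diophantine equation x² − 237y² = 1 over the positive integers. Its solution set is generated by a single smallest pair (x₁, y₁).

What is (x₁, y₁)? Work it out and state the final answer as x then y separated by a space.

[15; 2,1,1,7,10,7,1,1,2,30] for √237; ℓ=10 ⇒ convergent index 9
a_0=15:  p_0=15·1+0=15,  q_0=15·0+1=1
a_1=2:  p_1=2·15+1=31,  q_1=2·1+0=2
a_2=1:  p_2=1·31+15=46,  q_2=1·2+1=3
…
a_5=10:  p_5=10·585+77=5927,  q_5=10·38+5=385
…
a_8=1:  p_8=1·48001+42074=90075,  q_8=1·3118+2733=5851
a_9=2:  p_9=2·90075+48001=228151,  q_9=2·5851+3118=14820
→ (228151, 14820).  Check: 228151²=52052878801, 237·14820²=52052878800, difference 1.

228151 14820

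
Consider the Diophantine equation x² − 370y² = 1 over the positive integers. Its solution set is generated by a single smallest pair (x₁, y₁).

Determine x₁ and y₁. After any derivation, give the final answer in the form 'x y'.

[19; 4,4,38] for √370; ℓ=3 ⇒ convergent index 5
k=0  a_k=19  p_k/q_k = 19/1
k=1  a_k=4  p_k/q_k = 77/4
k=2  a_k=4  p_k/q_k = 327/17
k=3  a_k=38  p_k/q_k = 12503/650
k=4  a_k=4  p_k/q_k = 50339/2617
k=5  a_k=4  p_k/q_k = 213859/11118
fundamental: x₁=213859, y₁=11118  (since 45735671881 − 370·123609924 = 1)

213859 11118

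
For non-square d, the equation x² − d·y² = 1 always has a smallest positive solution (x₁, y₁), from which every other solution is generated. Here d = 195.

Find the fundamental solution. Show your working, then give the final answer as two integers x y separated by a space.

d=195: √d = [13; 1,26] (ℓ=2, even), read p_1/q_1
k=0  a_k=13  p_k/q_k = 13/1
k=1  a_k=1  p_k/q_k = 14/1
fundamental: x₁=14, y₁=1  (since 196 − 195·1 = 1)

14 1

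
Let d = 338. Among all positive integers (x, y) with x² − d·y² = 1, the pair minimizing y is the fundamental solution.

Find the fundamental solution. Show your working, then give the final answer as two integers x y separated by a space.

√338 = [18; 2,1,1,2,36, …], period ℓ=5 (odd) → k=9
a_0=18:  p_0=18·1+0=18,  q_0=18·0+1=1
a_1=2:  p_1=2·18+1=37,  q_1=2·1+0=2
…
a_6=2:  p_6=2·8696+239=17631,  q_6=2·473+13=959
…
a_8=1:  p_8=1·26327+17631=43958,  q_8=1·1432+959=2391
a_9=2:  p_9=2·43958+26327=114243,  q_9=2·2391+1432=6214
(x₁, y₁) = (114243, 6214);  114243² − 338·6214² = 1 ✓

114243 6214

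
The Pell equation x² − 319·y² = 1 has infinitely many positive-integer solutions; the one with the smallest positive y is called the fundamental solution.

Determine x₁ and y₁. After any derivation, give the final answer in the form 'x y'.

12901780 722361

√319 → a₀=17, period (1,6,5,1,4,…,6,1,34); ℓ=14 even so k=13
k=0  a_k=17  p_k/q_k = 17/1
…
k=4  a_k=1  p_k/q_k = 768/43
…
k=9  a_k=4  p_k/q_k = 250816/14043
…
k=11  a_k=5  p_k/q_k = 1798881/100718
k=12  a_k=6  p_k/q_k = 11102899/621643
k=13  a_k=1  p_k/q_k = 12901780/722361
(x₁, y₁) = (12901780, 722361);  12901780² − 319·722361² = 1 ✓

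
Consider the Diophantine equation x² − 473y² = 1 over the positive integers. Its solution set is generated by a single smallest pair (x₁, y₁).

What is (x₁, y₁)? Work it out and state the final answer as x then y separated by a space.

√473 → a₀=21, period (1,2,1,42); ℓ=4 even so k=3
i=0: a=21 ⇒ p=21, q=1
i=1: a=1 ⇒ p=22, q=1
i=2: a=2 ⇒ p=65, q=3
i=3: a=1 ⇒ p=87, q=4
fundamental: x₁=87, y₁=4  (since 7569 − 473·16 = 1)

87 4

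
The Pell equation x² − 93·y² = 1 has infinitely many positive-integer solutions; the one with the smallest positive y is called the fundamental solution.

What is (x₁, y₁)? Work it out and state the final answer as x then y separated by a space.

12151 1260

d=93: √d = [9; 1,1,1,4,6,4,1,1,1,18] (ℓ=10, even), read p_9/q_9
step 0: (9, 1)  from 9·(1,0) + (0,1)
step 1: (10, 1)  from 1·(9,1) + (1,0)
step 2: (19, 2)  from 1·(10,1) + (9,1)
…
step 4: (135, 14)  from 4·(29,3) + (19,2)
step 5: (839, 87)  from 6·(135,14) + (29,3)
step 6: (3491, 362)  from 4·(839,87) + (135,14)
step 7: (4330, 449)  from 1·(3491,362) + (839,87)
step 8: (7821, 811)  from 1·(4330,449) + (3491,362)
step 9: (12151, 1260)  from 1·(7821,811) + (4330,449)
(x₁, y₁) = (12151, 1260);  12151² − 93·1260² = 1 ✓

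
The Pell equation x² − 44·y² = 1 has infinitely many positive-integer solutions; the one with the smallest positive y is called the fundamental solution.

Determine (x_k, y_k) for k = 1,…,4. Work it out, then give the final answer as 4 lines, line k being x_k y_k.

199 30
79201 11940
31521799 4752090
12545596801 1891319880

[6; 1,1,1,2,1,1,1,12] for √44; ℓ=8 ⇒ convergent index 7
a_0=6:  p_0=6·1+0=6,  q_0=6·0+1=1
a_1=1:  p_1=1·6+1=7,  q_1=1·1+0=1
a_2=1:  p_2=1·7+6=13,  q_2=1·1+1=2
…
a_4=2:  p_4=2·20+13=53,  q_4=2·3+2=8
a_5=1:  p_5=1·53+20=73,  q_5=1·8+3=11
a_6=1:  p_6=1·73+53=126,  q_6=1·11+8=19
a_7=1:  p_7=1·126+73=199,  q_7=1·19+11=30
→ (199, 30).  Check: 199²=39601, 44·30²=39600, difference 1.
(199+30√44)^2 = 79201 + 11940√44
(199+30√44)^3 = 31521799 + 4752090√44
(199+30√44)^4 = 12545596801 + 1891319880√44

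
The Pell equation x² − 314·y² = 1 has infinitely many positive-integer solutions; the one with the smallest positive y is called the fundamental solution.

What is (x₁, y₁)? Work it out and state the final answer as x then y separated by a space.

√314 → a₀=17, period (1,2,1,1,2,1,34); ℓ=7 odd so k=13
k=0  a_k=17  p_k/q_k = 17/1
k=1  a_k=1  p_k/q_k = 18/1
…
k=3  a_k=1  p_k/q_k = 71/4
k=4  a_k=1  p_k/q_k = 124/7
k=5  a_k=2  p_k/q_k = 319/18
k=6  a_k=1  p_k/q_k = 443/25
k=7  a_k=34  p_k/q_k = 15381/868
k=8  a_k=1  p_k/q_k = 15824/893
…
k=10  a_k=1  p_k/q_k = 62853/3547
k=11  a_k=1  p_k/q_k = 109882/6201
k=12  a_k=2  p_k/q_k = 282617/15949
k=13  a_k=1  p_k/q_k = 392499/22150
fundamental: x₁=392499, y₁=22150  (since 154055465001 − 314·490622500 = 1)

392499 22150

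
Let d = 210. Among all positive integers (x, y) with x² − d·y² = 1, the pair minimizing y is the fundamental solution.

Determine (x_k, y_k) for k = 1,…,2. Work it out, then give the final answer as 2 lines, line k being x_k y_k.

d=210: √d = [14; 2,28] (ℓ=2, even), read p_1/q_1
step 0: (14, 1)  from 14·(1,0) + (0,1)
step 1: (29, 2)  from 2·(14,1) + (1,0)
(x₁, y₁) = (29, 2);  29² − 210·2² = 1 ✓
(x_2, y_2) = (29·29 + 210·2·2, 29·2 + 2·29) = (1681, 116)

29 2
1681 116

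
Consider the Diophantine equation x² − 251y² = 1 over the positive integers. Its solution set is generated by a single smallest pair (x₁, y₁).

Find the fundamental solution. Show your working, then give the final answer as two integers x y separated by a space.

√251 → a₀=15, period (1,5,2,1,2,…,5,1,30); ℓ=14 even so k=13
k=0  a_k=15  p_k/q_k = 15/1
k=1  a_k=1  p_k/q_k = 16/1
k=2  a_k=5  p_k/q_k = 95/6
k=3  a_k=2  p_k/q_k = 206/13
…
k=5  a_k=2  p_k/q_k = 808/51
k=6  a_k=2  p_k/q_k = 1917/121
…
k=8  a_k=2  p_k/q_k = 61043/3853
k=9  a_k=2  p_k/q_k = 151649/9572
…
k=11  a_k=2  p_k/q_k = 577033/36422
k=12  a_k=5  p_k/q_k = 3097857/195535
k=13  a_k=1  p_k/q_k = 3674890/231957
fundamental: x₁=3674890, y₁=231957  (since 13504816512100 − 251·53804049849 = 1)

3674890 231957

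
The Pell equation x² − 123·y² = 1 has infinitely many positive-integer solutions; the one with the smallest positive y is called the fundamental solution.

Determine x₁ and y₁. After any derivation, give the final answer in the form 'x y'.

122 11

√123 → a₀=11, period (11,22); ℓ=2 even so k=1
a_0=11:  p_0=11·1+0=11,  q_0=11·0+1=1
a_1=11:  p_1=11·11+1=122,  q_1=11·1+0=11
→ (122, 11).  Check: 122²=14884, 123·11²=14883, difference 1.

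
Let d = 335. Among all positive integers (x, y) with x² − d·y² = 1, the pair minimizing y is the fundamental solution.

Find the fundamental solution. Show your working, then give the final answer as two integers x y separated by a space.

604 33

√335 → a₀=18, period (3,3,3,36); ℓ=4 even so k=3
k=0  a_k=18  p_k/q_k = 18/1
k=1  a_k=3  p_k/q_k = 55/3
k=2  a_k=3  p_k/q_k = 183/10
k=3  a_k=3  p_k/q_k = 604/33
fundamental: x₁=604, y₁=33  (since 364816 − 335·1089 = 1)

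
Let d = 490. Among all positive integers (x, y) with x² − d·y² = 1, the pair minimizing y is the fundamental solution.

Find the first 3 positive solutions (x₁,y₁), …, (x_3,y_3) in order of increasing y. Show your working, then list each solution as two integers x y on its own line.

1039681 46968
2161873163521 97663474416
4495316905044313921 203077717488555624

[22; 7,2,1,4,4,4,1,2,7,44] for √490; ℓ=10 ⇒ convergent index 9
i=0: a=22 ⇒ p=22, q=1
…
i=2: a=2 ⇒ p=332, q=15
i=3: a=1 ⇒ p=487, q=22
i=4: a=4 ⇒ p=2280, q=103
i=5: a=4 ⇒ p=9607, q=434
i=6: a=4 ⇒ p=40708, q=1839
i=7: a=1 ⇒ p=50315, q=2273
i=8: a=2 ⇒ p=141338, q=6385
i=9: a=7 ⇒ p=1039681, q=46968
fundamental: x₁=1039681, y₁=46968  (since 1080936581761 − 490·2205993024 = 1)
n=2: (1039681,46968)∘(1039681,46968) = (1039681·1039681+490·46968·46968, 1039681·46968+46968·1039681) = (2161873163521,97663474416)
n=3: (2161873163521,97663474416)∘(1039681,46968) = (1039681·2161873163521+490·46968·97663474416, 1039681·97663474416+46968·2161873163521) = (4495316905044313921,203077717488555624)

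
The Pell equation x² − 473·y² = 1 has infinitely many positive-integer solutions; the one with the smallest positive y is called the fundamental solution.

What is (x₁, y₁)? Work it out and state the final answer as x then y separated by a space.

87 4

√473 → a₀=21, period (1,2,1,42); ℓ=4 even so k=3
i=0: a=21 ⇒ p=21, q=1
i=1: a=1 ⇒ p=22, q=1
i=2: a=2 ⇒ p=65, q=3
i=3: a=1 ⇒ p=87, q=4
→ (87, 4).  Check: 87²=7569, 473·4²=7568, difference 1.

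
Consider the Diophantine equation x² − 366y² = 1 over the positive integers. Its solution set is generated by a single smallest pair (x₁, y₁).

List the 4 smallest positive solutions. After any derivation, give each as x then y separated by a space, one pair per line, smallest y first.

907925 47458
1648655611249 86176609300
2993711291685588725 156483795997357542
5436130649005627630680001 284151100961715516031400

[19; 7,1,1,1,2,12,2,1,1,1,7,38] for √366; ℓ=12 ⇒ convergent index 11
a_0=19:  p_0=19·1+0=19,  q_0=19·0+1=1
…
a_5=2:  p_5=2·440+287=1167,  q_5=2·23+15=61
…
a_10=1:  p_10=1·74554+44499=119053,  q_10=1·3897+2326=6223
a_11=7:  p_11=7·119053+74554=907925,  q_11=7·6223+3897=47458
(x₁, y₁) = (907925, 47458);  907925² − 366·47458² = 1 ✓
k=2:  x_2 = 907925·907925+366·47458·47458 = 1648655611249,  y_2 = 907925·47458+47458·907925 = 86176609300
k=3:  x_3 = 907925·1648655611249+366·47458·86176609300 = 2993711291685588725,  y_3 = 907925·86176609300+47458·1648655611249 = 156483795997357542
k=4:  x_4 = 907925·2993711291685588725+366·47458·156483795997357542 = 5436130649005627630680001,  y_4 = 907925·156483795997357542+47458·2993711291685588725 = 284151100961715516031400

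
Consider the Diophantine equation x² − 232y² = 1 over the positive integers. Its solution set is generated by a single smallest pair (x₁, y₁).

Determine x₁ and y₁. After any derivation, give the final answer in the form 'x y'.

19603 1287

√232 = [15; 4,3,7,3,4,30, …], period ℓ=6 (even) → k=5
a_0=15:  p_0=15·1+0=15,  q_0=15·0+1=1
a_1=4:  p_1=4·15+1=61,  q_1=4·1+0=4
…
a_4=3:  p_4=3·1447+198=4539,  q_4=3·95+13=298
a_5=4:  p_5=4·4539+1447=19603,  q_5=4·298+95=1287
→ (19603, 1287).  Check: 19603²=384277609, 232·1287²=384277608, difference 1.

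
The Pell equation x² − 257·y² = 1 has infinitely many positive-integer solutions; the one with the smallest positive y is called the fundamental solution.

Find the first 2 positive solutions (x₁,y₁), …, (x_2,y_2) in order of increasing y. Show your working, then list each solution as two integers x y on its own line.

513 32
526337 32832

√257 → a₀=16, period (32); ℓ=1 odd so k=1
i=0: a=16 ⇒ p=16, q=1
i=1: a=32 ⇒ p=513, q=32
(x₁, y₁) = (513, 32);  513² − 257·32² = 1 ✓
k=2:  x_2 = 513·513+257·32·32 = 526337,  y_2 = 513·32+32·513 = 32832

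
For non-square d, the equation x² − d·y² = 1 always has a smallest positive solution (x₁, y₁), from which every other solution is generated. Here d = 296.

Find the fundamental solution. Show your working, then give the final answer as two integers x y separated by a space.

3699 215

√296 → a₀=17, period (4,1,7,1,4,34); ℓ=6 even so k=5
step 0: (17, 1)  from 17·(1,0) + (0,1)
…
step 2: (86, 5)  from 1·(69,4) + (17,1)
…
step 4: (757, 44)  from 1·(671,39) + (86,5)
step 5: (3699, 215)  from 4·(757,44) + (671,39)
fundamental: x₁=3699, y₁=215  (since 13682601 − 296·46225 = 1)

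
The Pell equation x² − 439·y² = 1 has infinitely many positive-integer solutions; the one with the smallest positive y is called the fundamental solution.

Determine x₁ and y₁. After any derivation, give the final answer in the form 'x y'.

√439 → a₀=20, period (1,19,1,40); ℓ=4 even so k=3
i=0: a=20 ⇒ p=20, q=1
…
i=2: a=19 ⇒ p=419, q=20
i=3: a=1 ⇒ p=440, q=21
fundamental: x₁=440, y₁=21  (since 193600 − 439·441 = 1)

440 21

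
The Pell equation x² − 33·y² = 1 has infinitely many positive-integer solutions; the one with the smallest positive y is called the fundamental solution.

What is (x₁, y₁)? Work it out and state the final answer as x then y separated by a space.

d=33: √d = [5; 1,2,1,10] (ℓ=4, even), read p_3/q_3
i=0: a=5 ⇒ p=5, q=1
i=1: a=1 ⇒ p=6, q=1
i=2: a=2 ⇒ p=17, q=3
i=3: a=1 ⇒ p=23, q=4
(x₁, y₁) = (23, 4);  23² − 33·4² = 1 ✓

23 4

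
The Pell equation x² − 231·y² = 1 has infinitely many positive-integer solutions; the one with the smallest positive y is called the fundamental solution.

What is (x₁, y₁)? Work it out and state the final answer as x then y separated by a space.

√231 = [15; 5,30, …], period ℓ=2 (even) → k=1
k=0  a_k=15  p_k/q_k = 15/1
k=1  a_k=5  p_k/q_k = 76/5
→ (76, 5).  Check: 76²=5776, 231·5²=5775, difference 1.

76 5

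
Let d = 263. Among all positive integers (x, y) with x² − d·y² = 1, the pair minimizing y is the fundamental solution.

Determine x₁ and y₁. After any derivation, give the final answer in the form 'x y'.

[16; 4,1,1,1,1,15,1,1,1,1,4,32] for √263; ℓ=12 ⇒ convergent index 11
a_0=16:  p_0=16·1+0=16,  q_0=16·0+1=1
a_1=4:  p_1=4·16+1=65,  q_1=4·1+0=4
a_2=1:  p_2=1·65+16=81,  q_2=1·4+1=5
a_3=1:  p_3=1·81+65=146,  q_3=1·5+4=9
…
a_5=1:  p_5=1·227+146=373,  q_5=1·14+9=23
a_6=15:  p_6=15·373+227=5822,  q_6=15·23+14=359
…
a_8=1:  p_8=1·6195+5822=12017,  q_8=1·382+359=741
a_9=1:  p_9=1·12017+6195=18212,  q_9=1·741+382=1123
a_10=1:  p_10=1·18212+12017=30229,  q_10=1·1123+741=1864
a_11=4:  p_11=4·30229+18212=139128,  q_11=4·1864+1123=8579
fundamental: x₁=139128, y₁=8579  (since 19356600384 − 263·73599241 = 1)

139128 8579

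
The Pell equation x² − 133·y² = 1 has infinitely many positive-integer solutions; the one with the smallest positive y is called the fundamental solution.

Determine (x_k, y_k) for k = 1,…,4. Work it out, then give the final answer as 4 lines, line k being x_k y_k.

2588599 224460
13401689565601 1162073863080
69383200415647777399 6016286479789825380
359210566425477440164982401 31147506330593762303822160

[11; 1,1,7,5,1,…,1,1,22] for √133; ℓ=16 ⇒ convergent index 15
a_0=11:  p_0=11·1+0=11,  q_0=11·0+1=1
…
a_3=7:  p_3=7·23+12=173,  q_3=7·2+1=15
…
a_7=1:  p_7=1·1949+1061=3010,  q_7=1·169+92=261
a_8=2:  p_8=2·3010+1949=7969,  q_8=2·261+169=691
…
a_14=1:  p_14=1·1210008+168583=1378591,  q_14=1·104921+14618=119539
a_15=1:  p_15=1·1378591+1210008=2588599,  q_15=1·119539+104921=224460
fundamental: x₁=2588599, y₁=224460  (since 6700844782801 − 133·50382291600 = 1)
n=2: (2588599,224460)∘(2588599,224460) = (2588599·2588599+133·224460·224460, 2588599·224460+224460·2588599) = (13401689565601,1162073863080)
n=3: (13401689565601,1162073863080)∘(2588599,224460) = (2588599·13401689565601+133·224460·1162073863080, 2588599·1162073863080+224460·13401689565601) = (69383200415647777399,6016286479789825380)
n=4: (69383200415647777399,6016286479789825380)∘(2588599,224460) = (2588599·69383200415647777399+133·224460·6016286479789825380, 2588599·6016286479789825380+224460·69383200415647777399) = (359210566425477440164982401,31147506330593762303822160)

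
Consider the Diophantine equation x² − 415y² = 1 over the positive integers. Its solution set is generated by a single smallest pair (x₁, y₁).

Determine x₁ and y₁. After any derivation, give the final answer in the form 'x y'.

[20; 2,1,2,4,6,…,1,2,40] for √415; ℓ=16 ⇒ convergent index 15
k=0  a_k=20  p_k/q_k = 20/1
…
k=2  a_k=1  p_k/q_k = 61/3
…
k=4  a_k=4  p_k/q_k = 713/35
…
k=6  a_k=1  p_k/q_k = 5154/253
k=7  a_k=1  p_k/q_k = 9595/471
…
k=9  a_k=1  p_k/q_k = 43534/2137
k=10  a_k=1  p_k/q_k = 77473/3803
k=11  a_k=6  p_k/q_k = 508372/24955
k=12  a_k=4  p_k/q_k = 2110961/103623
k=13  a_k=2  p_k/q_k = 4730294/232201
k=14  a_k=1  p_k/q_k = 6841255/335824
k=15  a_k=2  p_k/q_k = 18412804/903849
fundamental: x₁=18412804, y₁=903849  (since 339031351142416 − 415·816943014801 = 1)

18412804 903849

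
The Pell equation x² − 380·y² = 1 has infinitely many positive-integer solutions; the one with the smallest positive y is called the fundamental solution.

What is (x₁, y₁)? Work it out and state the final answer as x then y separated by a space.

39 2

[19; 2,38] for √380; ℓ=2 ⇒ convergent index 1
k=0  a_k=19  p_k/q_k = 19/1
k=1  a_k=2  p_k/q_k = 39/2
→ (39, 2).  Check: 39²=1521, 380·2²=1520, difference 1.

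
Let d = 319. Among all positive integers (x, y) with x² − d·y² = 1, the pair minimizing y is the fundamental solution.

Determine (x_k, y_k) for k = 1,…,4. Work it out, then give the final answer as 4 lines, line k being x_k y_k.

12901780 722361
332911854336799 18639485405160
8590311008090840302660 480965080021169647239
221660605515932150288251132801 12410611300231033623224965680

√319 → a₀=17, period (1,6,5,1,4,…,6,1,34); ℓ=14 even so k=13
step 0: (17, 1)  from 17·(1,0) + (0,1)
step 1: (18, 1)  from 1·(17,1) + (1,0)
…
step 3: (643, 36)  from 5·(125,7) + (18,1)
…
step 5: (3715, 208)  from 4·(768,43) + (643,36)
step 6: (11913, 667)  from 3·(3715,208) + (768,43)
…
step 8: (58797, 3292)  from 3·(15628,875) + (11913,667)
step 9: (250816, 14043)  from 4·(58797,3292) + (15628,875)
step 10: (309613, 17335)  from 1·(250816,14043) + (58797,3292)
step 11: (1798881, 100718)  from 5·(309613,17335) + (250816,14043)
step 12: (11102899, 621643)  from 6·(1798881,100718) + (309613,17335)
step 13: (12901780, 722361)  from 1·(11102899,621643) + (1798881,100718)
fundamental: x₁=12901780, y₁=722361  (since 166455927168400 − 319·521805414321 = 1)
k=2:  x_2 = 12901780·12901780+319·722361·722361 = 332911854336799,  y_2 = 12901780·722361+722361·12901780 = 18639485405160
k=3:  x_3 = 12901780·332911854336799+319·722361·18639485405160 = 8590311008090840302660,  y_3 = 12901780·18639485405160+722361·332911854336799 = 480965080021169647239
k=4:  x_4 = 12901780·8590311008090840302660+319·722361·480965080021169647239 = 221660605515932150288251132801,  y_4 = 12901780·480965080021169647239+722361·8590311008090840302660 = 12410611300231033623224965680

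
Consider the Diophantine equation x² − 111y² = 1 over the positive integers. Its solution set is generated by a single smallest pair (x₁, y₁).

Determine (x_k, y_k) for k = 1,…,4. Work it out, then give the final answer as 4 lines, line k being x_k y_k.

√111 = [10; 1,1,6,1,1,20, …], period ℓ=6 (even) → k=5
step 0: (10, 1)  from 10·(1,0) + (0,1)
step 1: (11, 1)  from 1·(10,1) + (1,0)
…
step 3: (137, 13)  from 6·(21,2) + (11,1)
step 4: (158, 15)  from 1·(137,13) + (21,2)
step 5: (295, 28)  from 1·(158,15) + (137,13)
fundamental: x₁=295, y₁=28  (since 87025 − 111·784 = 1)
k=2:  x_2 = 295·295+111·28·28 = 174049,  y_2 = 295·28+28·295 = 16520
k=3:  x_3 = 295·174049+111·28·16520 = 102688615,  y_3 = 295·16520+28·174049 = 9746772
k=4:  x_4 = 295·102688615+111·28·9746772 = 60586108801,  y_4 = 295·9746772+28·102688615 = 5750578960

295 28
174049 16520
102688615 9746772
60586108801 5750578960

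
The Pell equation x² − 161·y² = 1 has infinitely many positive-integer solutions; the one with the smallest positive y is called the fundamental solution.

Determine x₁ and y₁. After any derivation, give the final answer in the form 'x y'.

√161 → a₀=12, period (1,2,4,1,2,1,4,2,1,24); ℓ=10 even so k=9
a_0=12:  p_0=12·1+0=12,  q_0=12·0+1=1
a_1=1:  p_1=1·12+1=13,  q_1=1·1+0=1
a_2=2:  p_2=2·13+12=38,  q_2=2·1+1=3
a_3=4:  p_3=4·38+13=165,  q_3=4·3+1=13
a_4=1:  p_4=1·165+38=203,  q_4=1·13+3=16
a_5=2:  p_5=2·203+165=571,  q_5=2·16+13=45
a_6=1:  p_6=1·571+203=774,  q_6=1·45+16=61
…
a_8=2:  p_8=2·3667+774=8108,  q_8=2·289+61=639
a_9=1:  p_9=1·8108+3667=11775,  q_9=1·639+289=928
(x₁, y₁) = (11775, 928);  11775² − 161·928² = 1 ✓

11775 928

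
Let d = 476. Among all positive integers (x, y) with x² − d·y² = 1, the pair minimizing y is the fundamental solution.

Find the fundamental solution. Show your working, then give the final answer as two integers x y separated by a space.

28799 1320

√476 → a₀=21, period (1,4,2,10,2,4,1,42); ℓ=8 even so k=7
step 0: (21, 1)  from 21·(1,0) + (0,1)
step 1: (22, 1)  from 1·(21,1) + (1,0)
…
step 5: (5258, 241)  from 2·(2509,115) + (240,11)
step 6: (23541, 1079)  from 4·(5258,241) + (2509,115)
step 7: (28799, 1320)  from 1·(23541,1079) + (5258,241)
→ (28799, 1320).  Check: 28799²=829382401, 476·1320²=829382400, difference 1.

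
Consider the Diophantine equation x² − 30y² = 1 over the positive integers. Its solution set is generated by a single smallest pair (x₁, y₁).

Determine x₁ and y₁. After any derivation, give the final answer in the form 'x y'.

√30 → a₀=5, period (2,10); ℓ=2 even so k=1
step 0: (5, 1)  from 5·(1,0) + (0,1)
step 1: (11, 2)  from 2·(5,1) + (1,0)
fundamental: x₁=11, y₁=2  (since 121 − 30·4 = 1)

11 2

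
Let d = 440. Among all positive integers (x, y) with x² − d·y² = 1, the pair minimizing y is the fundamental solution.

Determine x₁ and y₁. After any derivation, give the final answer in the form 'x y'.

21 1

[20; 1,40] for √440; ℓ=2 ⇒ convergent index 1
a_0=20:  p_0=20·1+0=20,  q_0=20·0+1=1
a_1=1:  p_1=1·20+1=21,  q_1=1·1+0=1
→ (21, 1).  Check: 21²=441, 440·1²=440, difference 1.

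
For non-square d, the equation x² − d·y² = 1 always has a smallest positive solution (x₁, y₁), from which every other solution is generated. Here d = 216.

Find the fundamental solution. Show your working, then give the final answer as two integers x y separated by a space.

485 33

[14; 1,2,3,2,1,28] for √216; ℓ=6 ⇒ convergent index 5
step 0: (14, 1)  from 14·(1,0) + (0,1)
…
step 2: (44, 3)  from 2·(15,1) + (14,1)
…
step 4: (338, 23)  from 2·(147,10) + (44,3)
step 5: (485, 33)  from 1·(338,23) + (147,10)
(x₁, y₁) = (485, 33);  485² − 216·33² = 1 ✓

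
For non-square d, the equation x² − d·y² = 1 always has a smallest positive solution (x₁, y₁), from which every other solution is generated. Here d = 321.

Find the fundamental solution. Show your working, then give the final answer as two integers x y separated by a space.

215 12

[17; 1,10,1,34] for √321; ℓ=4 ⇒ convergent index 3
i=0: a=17 ⇒ p=17, q=1
…
i=2: a=10 ⇒ p=197, q=11
i=3: a=1 ⇒ p=215, q=12
→ (215, 12).  Check: 215²=46225, 321·12²=46224, difference 1.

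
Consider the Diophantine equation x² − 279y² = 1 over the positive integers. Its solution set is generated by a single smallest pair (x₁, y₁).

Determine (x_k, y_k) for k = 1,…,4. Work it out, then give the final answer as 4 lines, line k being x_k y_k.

[16; 1,2,2,1,2,2,1,32] for √279; ℓ=8 ⇒ convergent index 7
i=0: a=16 ⇒ p=16, q=1
…
i=3: a=2 ⇒ p=117, q=7
i=4: a=1 ⇒ p=167, q=10
i=5: a=2 ⇒ p=451, q=27
i=6: a=2 ⇒ p=1069, q=64
i=7: a=1 ⇒ p=1520, q=91
→ (1520, 91).  Check: 1520²=2310400, 279·91²=2310399, difference 1.
(1520+91√279)^2 = 4620799 + 276640√279
(1520+91√279)^3 = 14047227440 + 840985509√279
(1520+91√279)^4 = 42703566796801 + 2556595670720√279

1520 91
4620799 276640
14047227440 840985509
42703566796801 2556595670720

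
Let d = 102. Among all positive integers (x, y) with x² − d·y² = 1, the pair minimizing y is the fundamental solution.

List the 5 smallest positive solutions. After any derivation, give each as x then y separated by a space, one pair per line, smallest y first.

√102 → a₀=10, period (10,20); ℓ=2 even so k=1
k=0  a_k=10  p_k/q_k = 10/1
k=1  a_k=10  p_k/q_k = 101/10
(x₁, y₁) = (101, 10);  101² − 102·10² = 1 ✓
n=2: (101,10)∘(101,10) = (101·101+102·10·10, 101·10+10·101) = (20401,2020)
n=3: (20401,2020)∘(101,10) = (101·20401+102·10·2020, 101·2020+10·20401) = (4120901,408030)
n=4: (4120901,408030)∘(101,10) = (101·4120901+102·10·408030, 101·408030+10·4120901) = (832401601,82420040)
n=5: (832401601,82420040)∘(101,10) = (101·832401601+102·10·82420040, 101·82420040+10·832401601) = (168141002501,16648440050)

101 10
20401 2020
4120901 408030
832401601 82420040
168141002501 16648440050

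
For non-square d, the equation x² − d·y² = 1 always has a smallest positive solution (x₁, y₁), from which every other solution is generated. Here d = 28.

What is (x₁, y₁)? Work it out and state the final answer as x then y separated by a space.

√28 = [5; 3,2,3,10, …], period ℓ=4 (even) → k=3
a_0=5:  p_0=5·1+0=5,  q_0=5·0+1=1
a_1=3:  p_1=3·5+1=16,  q_1=3·1+0=3
a_2=2:  p_2=2·16+5=37,  q_2=2·3+1=7
a_3=3:  p_3=3·37+16=127,  q_3=3·7+3=24
(x₁, y₁) = (127, 24);  127² − 28·24² = 1 ✓

127 24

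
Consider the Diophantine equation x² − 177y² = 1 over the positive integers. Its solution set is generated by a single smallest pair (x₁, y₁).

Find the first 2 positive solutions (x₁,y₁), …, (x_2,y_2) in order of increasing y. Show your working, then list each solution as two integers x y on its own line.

62423 4692
7793261857 585777432

[13; 3,3,2,8,2,3,3,26] for √177; ℓ=8 ⇒ convergent index 7
a_0=13:  p_0=13·1+0=13,  q_0=13·0+1=1
a_1=3:  p_1=3·13+1=40,  q_1=3·1+0=3
a_2=3:  p_2=3·40+13=133,  q_2=3·3+1=10
a_3=2:  p_3=2·133+40=306,  q_3=2·10+3=23
a_4=8:  p_4=8·306+133=2581,  q_4=8·23+10=194
…
a_6=3:  p_6=3·5468+2581=18985,  q_6=3·411+194=1427
a_7=3:  p_7=3·18985+5468=62423,  q_7=3·1427+411=4692
(x₁, y₁) = (62423, 4692);  62423² − 177·4692² = 1 ✓
(62423+4692√177)^2 = 7793261857 + 585777432√177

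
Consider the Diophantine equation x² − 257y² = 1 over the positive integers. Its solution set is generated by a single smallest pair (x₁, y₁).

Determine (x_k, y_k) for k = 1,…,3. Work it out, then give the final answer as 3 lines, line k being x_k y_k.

[16; 32] for √257; ℓ=1 ⇒ convergent index 1
i=0: a=16 ⇒ p=16, q=1
i=1: a=32 ⇒ p=513, q=32
→ (513, 32).  Check: 513²=263169, 257·32²=263168, difference 1.
(513+32√257)^2 = 526337 + 32832√257
(513+32√257)^3 = 540021249 + 33685600√257

513 32
526337 32832
540021249 33685600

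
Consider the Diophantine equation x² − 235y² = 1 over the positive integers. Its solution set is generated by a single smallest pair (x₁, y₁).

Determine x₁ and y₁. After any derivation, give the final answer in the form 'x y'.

46 3

[15; 3,30] for √235; ℓ=2 ⇒ convergent index 1
i=0: a=15 ⇒ p=15, q=1
i=1: a=3 ⇒ p=46, q=3
fundamental: x₁=46, y₁=3  (since 2116 − 235·9 = 1)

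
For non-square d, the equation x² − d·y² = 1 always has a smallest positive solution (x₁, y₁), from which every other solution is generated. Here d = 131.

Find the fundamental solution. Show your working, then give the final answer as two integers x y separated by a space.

d=131: √d = [11; 2,4,11,4,2,22] (ℓ=6, even), read p_5/q_5
k=0  a_k=11  p_k/q_k = 11/1
…
k=2  a_k=4  p_k/q_k = 103/9
…
k=4  a_k=4  p_k/q_k = 4727/413
k=5  a_k=2  p_k/q_k = 10610/927
fundamental: x₁=10610, y₁=927  (since 112572100 − 131·859329 = 1)

10610 927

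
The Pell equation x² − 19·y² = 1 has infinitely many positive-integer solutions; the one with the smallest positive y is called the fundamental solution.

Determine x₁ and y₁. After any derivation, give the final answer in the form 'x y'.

170 39

[4; 2,1,3,1,2,8] for √19; ℓ=6 ⇒ convergent index 5
i=0: a=4 ⇒ p=4, q=1
i=1: a=2 ⇒ p=9, q=2
…
i=3: a=3 ⇒ p=48, q=11
i=4: a=1 ⇒ p=61, q=14
i=5: a=2 ⇒ p=170, q=39
→ (170, 39).  Check: 170²=28900, 19·39²=28899, difference 1.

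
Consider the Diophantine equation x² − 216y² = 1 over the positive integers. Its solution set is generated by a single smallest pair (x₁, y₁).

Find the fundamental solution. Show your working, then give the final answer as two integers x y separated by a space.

√216 → a₀=14, period (1,2,3,2,1,28); ℓ=6 even so k=5
k=0  a_k=14  p_k/q_k = 14/1
k=1  a_k=1  p_k/q_k = 15/1
…
k=3  a_k=3  p_k/q_k = 147/10
k=4  a_k=2  p_k/q_k = 338/23
k=5  a_k=1  p_k/q_k = 485/33
fundamental: x₁=485, y₁=33  (since 235225 − 216·1089 = 1)

485 33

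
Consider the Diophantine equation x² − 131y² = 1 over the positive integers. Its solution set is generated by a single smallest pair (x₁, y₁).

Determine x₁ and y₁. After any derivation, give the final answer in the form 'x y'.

10610 927

[11; 2,4,11,4,2,22] for √131; ℓ=6 ⇒ convergent index 5
i=0: a=11 ⇒ p=11, q=1
i=1: a=2 ⇒ p=23, q=2
i=2: a=4 ⇒ p=103, q=9
i=3: a=11 ⇒ p=1156, q=101
i=4: a=4 ⇒ p=4727, q=413
i=5: a=2 ⇒ p=10610, q=927
fundamental: x₁=10610, y₁=927  (since 112572100 − 131·859329 = 1)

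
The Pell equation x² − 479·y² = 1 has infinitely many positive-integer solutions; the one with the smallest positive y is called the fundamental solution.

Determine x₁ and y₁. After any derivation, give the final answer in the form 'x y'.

2989440 136591

[21; 1,7,1,3,2,21,2,3,1,7,1,42] for √479; ℓ=12 ⇒ convergent index 11
k=0  a_k=21  p_k/q_k = 21/1
…
k=2  a_k=7  p_k/q_k = 175/8
…
k=6  a_k=21  p_k/q_k = 37075/1694
k=7  a_k=2  p_k/q_k = 75879/3467
…
k=9  a_k=1  p_k/q_k = 340591/15562
k=10  a_k=7  p_k/q_k = 2648849/121029
k=11  a_k=1  p_k/q_k = 2989440/136591
→ (2989440, 136591).  Check: 2989440²=8936751513600, 479·136591²=8936751513599, difference 1.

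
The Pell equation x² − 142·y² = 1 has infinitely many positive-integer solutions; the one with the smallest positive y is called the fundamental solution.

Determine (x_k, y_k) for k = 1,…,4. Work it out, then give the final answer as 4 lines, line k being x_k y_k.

[11; 1,10,1,22] for √142; ℓ=4 ⇒ convergent index 3
step 0: (11, 1)  from 11·(1,0) + (0,1)
step 1: (12, 1)  from 1·(11,1) + (1,0)
step 2: (131, 11)  from 10·(12,1) + (11,1)
step 3: (143, 12)  from 1·(131,11) + (12,1)
fundamental: x₁=143, y₁=12  (since 20449 − 142·144 = 1)
(x_2, y_2) = (143·143 + 142·12·12, 143·12 + 12·143) = (40897, 3432)
(x_3, y_3) = (143·40897 + 142·12·3432, 143·3432 + 12·40897) = (11696399, 981540)
(x_4, y_4) = (143·11696399 + 142·12·981540, 143·981540 + 12·11696399) = (3345129217, 280717008)

143 12
40897 3432
11696399 981540
3345129217 280717008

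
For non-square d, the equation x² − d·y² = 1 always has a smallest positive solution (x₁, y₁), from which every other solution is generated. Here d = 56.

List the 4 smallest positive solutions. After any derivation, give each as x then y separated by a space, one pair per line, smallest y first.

15 2
449 60
13455 1798
403201 53880

[7; 2,14] for √56; ℓ=2 ⇒ convergent index 1
step 0: (7, 1)  from 7·(1,0) + (0,1)
step 1: (15, 2)  from 2·(7,1) + (1,0)
(x₁, y₁) = (15, 2);  15² − 56·2² = 1 ✓
k=2:  x_2 = 15·15+56·2·2 = 449,  y_2 = 15·2+2·15 = 60
k=3:  x_3 = 15·449+56·2·60 = 13455,  y_3 = 15·60+2·449 = 1798
k=4:  x_4 = 15·13455+56·2·1798 = 403201,  y_4 = 15·1798+2·13455 = 53880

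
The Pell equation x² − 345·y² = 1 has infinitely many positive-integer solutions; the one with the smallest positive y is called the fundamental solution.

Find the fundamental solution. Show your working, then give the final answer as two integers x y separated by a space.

6761 364

[18; 1,1,2,1,6,1,2,1,1,36] for √345; ℓ=10 ⇒ convergent index 9
k=0  a_k=18  p_k/q_k = 18/1
…
k=2  a_k=1  p_k/q_k = 37/2
…
k=4  a_k=1  p_k/q_k = 130/7
k=5  a_k=6  p_k/q_k = 873/47
k=6  a_k=1  p_k/q_k = 1003/54
…
k=8  a_k=1  p_k/q_k = 3882/209
k=9  a_k=1  p_k/q_k = 6761/364
(x₁, y₁) = (6761, 364);  6761² − 345·364² = 1 ✓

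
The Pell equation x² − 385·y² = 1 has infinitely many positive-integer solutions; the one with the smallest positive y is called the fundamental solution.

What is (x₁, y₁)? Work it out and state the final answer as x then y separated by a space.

d=385: √d = [19; 1,1,1,1,1,…,1,1,38] (ℓ=16, even), read p_15/q_15
i=0: a=19 ⇒ p=19, q=1
…
i=3: a=1 ⇒ p=59, q=3
…
i=5: a=1 ⇒ p=157, q=8
i=6: a=3 ⇒ p=569, q=29
i=7: a=1 ⇒ p=726, q=37
i=8: a=2 ⇒ p=2021, q=103
i=9: a=1 ⇒ p=2747, q=140
i=10: a=3 ⇒ p=10262, q=523
i=11: a=1 ⇒ p=13009, q=663
i=12: a=1 ⇒ p=23271, q=1186
…
i=14: a=1 ⇒ p=59551, q=3035
i=15: a=1 ⇒ p=95831, q=4884
(x₁, y₁) = (95831, 4884);  95831² − 385·4884² = 1 ✓

95831 4884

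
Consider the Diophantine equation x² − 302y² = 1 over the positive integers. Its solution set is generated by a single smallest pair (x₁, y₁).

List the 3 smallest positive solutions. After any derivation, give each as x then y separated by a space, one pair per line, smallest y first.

4276623 246092
36579008568257 2104885414632
312869258720405635599 18003602753159249380

d=302: √d = [17; 2,1,1,1,4,…,1,2,34] (ℓ=16, even), read p_15/q_15
k=0  a_k=17  p_k/q_k = 17/1
k=1  a_k=2  p_k/q_k = 35/2
…
k=8  a_k=16  p_k/q_k = 34513/1986
k=9  a_k=1  p_k/q_k = 36581/2105
k=10  a_k=2  p_k/q_k = 107675/6196
k=11  a_k=4  p_k/q_k = 467281/26889
k=12  a_k=1  p_k/q_k = 574956/33085
k=13  a_k=1  p_k/q_k = 1042237/59974
k=14  a_k=1  p_k/q_k = 1617193/93059
k=15  a_k=2  p_k/q_k = 4276623/246092
(x₁, y₁) = (4276623, 246092);  4276623² − 302·246092² = 1 ✓
(x_2, y_2) = (4276623·4276623 + 302·246092·246092, 4276623·246092 + 246092·4276623) = (36579008568257, 2104885414632)
(x_3, y_3) = (4276623·36579008568257 + 302·246092·2104885414632, 4276623·2104885414632 + 246092·36579008568257) = (312869258720405635599, 18003602753159249380)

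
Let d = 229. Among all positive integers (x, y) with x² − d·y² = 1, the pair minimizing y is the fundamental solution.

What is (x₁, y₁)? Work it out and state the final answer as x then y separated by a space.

[15; 7,1,1,7,30] for √229; ℓ=5 ⇒ convergent index 9
k=0  a_k=15  p_k/q_k = 15/1
k=1  a_k=7  p_k/q_k = 106/7
k=2  a_k=1  p_k/q_k = 121/8
…
k=4  a_k=7  p_k/q_k = 1710/113
k=5  a_k=30  p_k/q_k = 51527/3405
k=6  a_k=7  p_k/q_k = 362399/23948
k=7  a_k=1  p_k/q_k = 413926/27353
k=8  a_k=1  p_k/q_k = 776325/51301
k=9  a_k=7  p_k/q_k = 5848201/386460
→ (5848201, 386460).  Check: 5848201²=34201454936401, 229·386460²=34201454936400, difference 1.

5848201 386460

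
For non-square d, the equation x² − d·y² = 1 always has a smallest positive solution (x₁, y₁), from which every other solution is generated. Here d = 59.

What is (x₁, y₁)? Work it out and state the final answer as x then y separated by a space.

530 69

d=59: √d = [7; 1,2,7,2,1,14] (ℓ=6, even), read p_5/q_5
k=0  a_k=7  p_k/q_k = 7/1
k=1  a_k=1  p_k/q_k = 8/1
k=2  a_k=2  p_k/q_k = 23/3
k=3  a_k=7  p_k/q_k = 169/22
k=4  a_k=2  p_k/q_k = 361/47
k=5  a_k=1  p_k/q_k = 530/69
(x₁, y₁) = (530, 69);  530² − 59·69² = 1 ✓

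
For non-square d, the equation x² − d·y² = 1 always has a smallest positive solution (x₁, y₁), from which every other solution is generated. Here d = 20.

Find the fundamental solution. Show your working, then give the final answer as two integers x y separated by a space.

√20 → a₀=4, period (2,8); ℓ=2 even so k=1
a_0=4:  p_0=4·1+0=4,  q_0=4·0+1=1
a_1=2:  p_1=2·4+1=9,  q_1=2·1+0=2
fundamental: x₁=9, y₁=2  (since 81 − 20·4 = 1)

9 2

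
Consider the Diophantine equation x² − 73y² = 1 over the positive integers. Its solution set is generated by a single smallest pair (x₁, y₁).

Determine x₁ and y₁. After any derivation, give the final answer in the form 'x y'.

2281249 267000

√73 = [8; 1,1,5,5,1,1,16, …], period ℓ=7 (odd) → k=13
step 0: (8, 1)  from 8·(1,0) + (0,1)
step 1: (9, 1)  from 1·(8,1) + (1,0)
step 2: (17, 2)  from 1·(9,1) + (8,1)
step 3: (94, 11)  from 5·(17,2) + (9,1)
…
step 5: (581, 68)  from 1·(487,57) + (94,11)
step 6: (1068, 125)  from 1·(581,68) + (487,57)
step 7: (17669, 2068)  from 16·(1068,125) + (581,68)
…
step 9: (36406, 4261)  from 1·(18737,2193) + (17669,2068)
step 10: (200767, 23498)  from 5·(36406,4261) + (18737,2193)
step 11: (1040241, 121751)  from 5·(200767,23498) + (36406,4261)
step 12: (1241008, 145249)  from 1·(1040241,121751) + (200767,23498)
step 13: (2281249, 267000)  from 1·(1241008,145249) + (1040241,121751)
→ (2281249, 267000).  Check: 2281249²=5204097000001, 73·267000²=5204097000000, difference 1.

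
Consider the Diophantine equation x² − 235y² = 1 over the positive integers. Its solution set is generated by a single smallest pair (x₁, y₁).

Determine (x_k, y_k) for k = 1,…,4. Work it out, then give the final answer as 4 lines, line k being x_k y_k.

d=235: √d = [15; 3,30] (ℓ=2, even), read p_1/q_1
a_0=15:  p_0=15·1+0=15,  q_0=15·0+1=1
a_1=3:  p_1=3·15+1=46,  q_1=3·1+0=3
(x₁, y₁) = (46, 3);  46² − 235·3² = 1 ✓
k=2:  x_2 = 46·46+235·3·3 = 4231,  y_2 = 46·3+3·46 = 276
k=3:  x_3 = 46·4231+235·3·276 = 389206,  y_3 = 46·276+3·4231 = 25389
k=4:  x_4 = 46·389206+235·3·25389 = 35802721,  y_4 = 46·25389+3·389206 = 2335512

46 3
4231 276
389206 25389
35802721 2335512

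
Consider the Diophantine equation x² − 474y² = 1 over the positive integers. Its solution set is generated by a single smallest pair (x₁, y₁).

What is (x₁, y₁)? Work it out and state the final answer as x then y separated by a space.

193549 8890

d=474: √d = [21; 1,3,2,1,1,…,3,1,42] (ℓ=14, even), read p_13/q_13
k=0  a_k=21  p_k/q_k = 21/1
k=1  a_k=1  p_k/q_k = 22/1
k=2  a_k=3  p_k/q_k = 87/4
k=3  a_k=2  p_k/q_k = 196/9
…
k=6  a_k=1  p_k/q_k = 762/35
…
k=10  a_k=1  p_k/q_k = 16677/766
k=11  a_k=2  p_k/q_k = 44218/2031
k=12  a_k=3  p_k/q_k = 149331/6859
k=13  a_k=1  p_k/q_k = 193549/8890
fundamental: x₁=193549, y₁=8890  (since 37461215401 − 474·79032100 = 1)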